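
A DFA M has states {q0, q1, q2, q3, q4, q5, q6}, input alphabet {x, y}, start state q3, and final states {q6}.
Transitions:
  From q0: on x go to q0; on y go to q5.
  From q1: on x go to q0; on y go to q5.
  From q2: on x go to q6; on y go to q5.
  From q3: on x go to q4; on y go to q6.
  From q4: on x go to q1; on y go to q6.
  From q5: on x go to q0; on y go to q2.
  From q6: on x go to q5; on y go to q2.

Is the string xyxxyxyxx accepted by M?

rejected

q3 --x--> q4
q4 --y--> q6
q6 --x--> q5
q5 --x--> q0
q0 --y--> q5
q5 --x--> q0
q0 --y--> q5
q5 --x--> q0
q0 --x--> q0
End in state q0, which is not an accepting state.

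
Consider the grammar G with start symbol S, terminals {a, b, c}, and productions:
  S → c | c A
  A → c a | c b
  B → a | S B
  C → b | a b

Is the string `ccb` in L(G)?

S ⇒ cA ⇒ ccb

yes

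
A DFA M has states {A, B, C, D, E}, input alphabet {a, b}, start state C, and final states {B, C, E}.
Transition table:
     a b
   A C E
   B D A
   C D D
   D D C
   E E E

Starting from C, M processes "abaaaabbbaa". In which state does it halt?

D

C --a--> D
D --b--> C
C --a--> D
D --a--> D
D --a--> D
D --a--> D
D --b--> C
C --b--> D
D --b--> C
C --a--> D
D --a--> D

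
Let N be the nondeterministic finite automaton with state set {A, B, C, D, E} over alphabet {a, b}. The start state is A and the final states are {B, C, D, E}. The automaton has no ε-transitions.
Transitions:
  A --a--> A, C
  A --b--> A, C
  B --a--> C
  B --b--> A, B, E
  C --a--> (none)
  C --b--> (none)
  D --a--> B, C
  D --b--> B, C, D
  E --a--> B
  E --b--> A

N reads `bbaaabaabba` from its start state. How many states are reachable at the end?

2

Start: {A}
read b: {A, C}
read b: {A, C}
read a: {A, C}
read a: {A, C}
read a: {A, C}
read b: {A, C}
read a: {A, C}
read a: {A, C}
read b: {A, C}
read b: {A, C}
read a: {A, C}
Final reachable set {A, C} has 2 states.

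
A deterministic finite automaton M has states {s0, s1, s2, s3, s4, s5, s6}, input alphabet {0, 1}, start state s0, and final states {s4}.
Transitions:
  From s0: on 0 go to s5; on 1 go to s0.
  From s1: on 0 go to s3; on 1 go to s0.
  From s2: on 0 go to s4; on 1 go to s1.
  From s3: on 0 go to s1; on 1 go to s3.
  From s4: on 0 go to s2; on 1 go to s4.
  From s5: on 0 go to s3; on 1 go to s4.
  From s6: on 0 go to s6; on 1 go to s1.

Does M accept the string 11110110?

rejected

s0 --1--> s0
s0 --1--> s0
s0 --1--> s0
s0 --1--> s0
s0 --0--> s5
s5 --1--> s4
s4 --1--> s4
s4 --0--> s2
End in state s2, which is not an accepting state.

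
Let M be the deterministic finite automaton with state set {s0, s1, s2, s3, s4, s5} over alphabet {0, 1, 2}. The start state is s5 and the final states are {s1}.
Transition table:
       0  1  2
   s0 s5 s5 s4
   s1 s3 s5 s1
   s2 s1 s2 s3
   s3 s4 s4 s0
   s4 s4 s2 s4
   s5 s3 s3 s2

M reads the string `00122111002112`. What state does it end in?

s5 --0--> s3
s3 --0--> s4
s4 --1--> s2
s2 --2--> s3
s3 --2--> s0
s0 --1--> s5
s5 --1--> s3
s3 --1--> s4
s4 --0--> s4
s4 --0--> s4
s4 --2--> s4
s4 --1--> s2
s2 --1--> s2
s2 --2--> s3

s3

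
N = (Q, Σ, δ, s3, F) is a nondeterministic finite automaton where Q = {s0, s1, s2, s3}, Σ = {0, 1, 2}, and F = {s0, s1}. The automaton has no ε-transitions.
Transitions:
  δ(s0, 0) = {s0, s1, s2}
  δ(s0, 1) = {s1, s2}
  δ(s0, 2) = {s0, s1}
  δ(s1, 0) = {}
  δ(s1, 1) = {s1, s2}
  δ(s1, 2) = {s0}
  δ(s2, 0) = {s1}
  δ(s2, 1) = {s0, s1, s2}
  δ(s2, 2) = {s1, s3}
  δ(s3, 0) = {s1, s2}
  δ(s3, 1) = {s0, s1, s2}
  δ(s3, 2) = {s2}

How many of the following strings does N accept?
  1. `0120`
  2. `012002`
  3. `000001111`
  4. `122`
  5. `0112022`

`0120`: accepted
`012002`: accepted
`000001111`: rejected
`122`: accepted
`0112022`: accepted

4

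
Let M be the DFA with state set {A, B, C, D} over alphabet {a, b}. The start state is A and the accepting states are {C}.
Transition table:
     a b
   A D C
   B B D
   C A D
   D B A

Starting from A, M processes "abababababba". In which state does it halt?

A

A --a--> D
D --b--> A
A --a--> D
D --b--> A
A --a--> D
D --b--> A
A --a--> D
D --b--> A
A --a--> D
D --b--> A
A --b--> C
C --a--> A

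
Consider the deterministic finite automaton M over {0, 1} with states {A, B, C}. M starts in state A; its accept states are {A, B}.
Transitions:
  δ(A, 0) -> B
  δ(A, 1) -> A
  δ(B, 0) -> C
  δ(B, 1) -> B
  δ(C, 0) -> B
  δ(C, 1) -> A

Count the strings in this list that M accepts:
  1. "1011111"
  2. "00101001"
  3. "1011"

3

"1011111": accepted
"00101001": accepted
"1011": accepted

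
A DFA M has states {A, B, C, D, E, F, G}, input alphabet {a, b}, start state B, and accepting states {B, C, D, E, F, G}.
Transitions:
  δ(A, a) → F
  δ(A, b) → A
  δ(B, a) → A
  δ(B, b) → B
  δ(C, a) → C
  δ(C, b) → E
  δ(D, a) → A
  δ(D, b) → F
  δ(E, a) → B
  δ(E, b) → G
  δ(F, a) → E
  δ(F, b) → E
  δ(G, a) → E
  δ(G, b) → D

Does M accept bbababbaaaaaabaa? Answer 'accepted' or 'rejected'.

accepted

B --b--> B
B --b--> B
B --a--> A
A --b--> A
A --a--> F
F --b--> E
E --b--> G
G --a--> E
E --a--> B
B --a--> A
A --a--> F
F --a--> E
E --a--> B
B --b--> B
B --a--> A
A --a--> F
End in state F, which is an accepting state.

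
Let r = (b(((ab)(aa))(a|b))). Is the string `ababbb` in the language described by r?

No split of ababbb into u·v has b matching u and (((ab)(aa))(a|b)) matching v.

no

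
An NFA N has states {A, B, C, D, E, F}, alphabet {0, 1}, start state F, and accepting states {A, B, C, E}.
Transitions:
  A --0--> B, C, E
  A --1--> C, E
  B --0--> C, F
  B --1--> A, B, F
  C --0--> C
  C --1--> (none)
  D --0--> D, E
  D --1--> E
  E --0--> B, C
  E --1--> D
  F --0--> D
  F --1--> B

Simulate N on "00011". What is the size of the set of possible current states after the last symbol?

6

Start: {F}
read 0: {D}
read 0: {D, E}
read 0: {B, C, D, E}
read 1: {A, B, D, E, F}
read 1: {A, B, C, D, E, F}
Final reachable set {A, B, C, D, E, F} has 6 states.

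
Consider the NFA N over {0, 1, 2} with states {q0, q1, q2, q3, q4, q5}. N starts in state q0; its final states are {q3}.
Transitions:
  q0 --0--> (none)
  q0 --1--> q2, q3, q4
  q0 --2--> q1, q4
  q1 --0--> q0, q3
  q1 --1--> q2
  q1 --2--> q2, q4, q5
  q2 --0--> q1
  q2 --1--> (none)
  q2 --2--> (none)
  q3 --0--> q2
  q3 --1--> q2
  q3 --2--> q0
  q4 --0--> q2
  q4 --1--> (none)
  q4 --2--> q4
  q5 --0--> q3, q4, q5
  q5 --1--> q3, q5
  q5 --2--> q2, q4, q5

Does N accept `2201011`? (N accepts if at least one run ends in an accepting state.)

Start: {q0}
read 2: {q1, q4}
read 2: {q2, q4, q5}
read 0: {q1, q2, q3, q4, q5}
read 1: {q2, q3, q5}
read 0: {q1, q2, q3, q4, q5}
read 1: {q2, q3, q5}
read 1: {q2, q3, q5}
Reachable ∩ accepting = {q3} — nonempty.

accepted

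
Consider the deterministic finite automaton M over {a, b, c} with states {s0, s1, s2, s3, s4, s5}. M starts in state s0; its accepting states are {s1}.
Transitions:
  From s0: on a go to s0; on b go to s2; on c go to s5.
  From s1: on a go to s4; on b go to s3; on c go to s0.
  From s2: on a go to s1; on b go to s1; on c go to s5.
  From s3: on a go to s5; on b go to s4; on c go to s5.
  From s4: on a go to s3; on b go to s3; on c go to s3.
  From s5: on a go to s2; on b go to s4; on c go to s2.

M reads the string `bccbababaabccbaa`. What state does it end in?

s5

s0 --b--> s2
s2 --c--> s5
s5 --c--> s2
s2 --b--> s1
s1 --a--> s4
s4 --b--> s3
s3 --a--> s5
s5 --b--> s4
s4 --a--> s3
s3 --a--> s5
s5 --b--> s4
s4 --c--> s3
s3 --c--> s5
s5 --b--> s4
s4 --a--> s3
s3 --a--> s5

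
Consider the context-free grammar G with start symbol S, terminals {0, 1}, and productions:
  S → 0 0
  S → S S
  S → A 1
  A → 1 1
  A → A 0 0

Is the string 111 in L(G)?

yes

S ⇒ A1 ⇒ 111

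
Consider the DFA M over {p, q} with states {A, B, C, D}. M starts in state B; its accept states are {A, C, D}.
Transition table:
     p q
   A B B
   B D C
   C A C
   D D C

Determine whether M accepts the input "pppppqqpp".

rejected

B --p--> D
D --p--> D
D --p--> D
D --p--> D
D --p--> D
D --q--> C
C --q--> C
C --p--> A
A --p--> B
End in state B, which is not an accepting state.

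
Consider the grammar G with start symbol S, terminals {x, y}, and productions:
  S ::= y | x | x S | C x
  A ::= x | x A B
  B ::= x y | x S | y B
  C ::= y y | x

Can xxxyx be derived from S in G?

no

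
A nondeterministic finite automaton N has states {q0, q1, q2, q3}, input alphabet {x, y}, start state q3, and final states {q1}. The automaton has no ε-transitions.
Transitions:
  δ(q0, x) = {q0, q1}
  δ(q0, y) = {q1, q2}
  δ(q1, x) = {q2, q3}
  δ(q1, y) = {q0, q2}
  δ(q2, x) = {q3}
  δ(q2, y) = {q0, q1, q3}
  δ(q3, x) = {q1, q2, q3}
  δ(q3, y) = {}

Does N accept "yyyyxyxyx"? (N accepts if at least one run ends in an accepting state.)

rejected

Start: {q3}
read y: {}
The reachable set is empty and stays empty for the remaining 8 symbols.
Reachable ∩ accepting = {} — empty.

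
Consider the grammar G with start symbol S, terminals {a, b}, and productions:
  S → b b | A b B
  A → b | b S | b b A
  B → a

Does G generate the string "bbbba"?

yes

S ⇒ AbB ⇒ bSbB ⇒ bbbbB ⇒ bbbba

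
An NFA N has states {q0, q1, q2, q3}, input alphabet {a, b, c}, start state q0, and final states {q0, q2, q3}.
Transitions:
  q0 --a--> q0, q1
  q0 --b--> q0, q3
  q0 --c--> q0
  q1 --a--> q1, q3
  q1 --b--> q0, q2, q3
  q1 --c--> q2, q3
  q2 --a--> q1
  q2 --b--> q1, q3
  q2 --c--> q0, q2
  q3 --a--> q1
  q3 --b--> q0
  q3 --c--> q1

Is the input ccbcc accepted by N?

Start: {q0}
read c: {q0}
read c: {q0}
read b: {q0, q3}
read c: {q0, q1}
read c: {q0, q2, q3}
Reachable ∩ accepting = {q0, q2, q3} — nonempty.

accepted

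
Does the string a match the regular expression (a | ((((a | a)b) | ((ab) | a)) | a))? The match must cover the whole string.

yes

The left alternative a matches a.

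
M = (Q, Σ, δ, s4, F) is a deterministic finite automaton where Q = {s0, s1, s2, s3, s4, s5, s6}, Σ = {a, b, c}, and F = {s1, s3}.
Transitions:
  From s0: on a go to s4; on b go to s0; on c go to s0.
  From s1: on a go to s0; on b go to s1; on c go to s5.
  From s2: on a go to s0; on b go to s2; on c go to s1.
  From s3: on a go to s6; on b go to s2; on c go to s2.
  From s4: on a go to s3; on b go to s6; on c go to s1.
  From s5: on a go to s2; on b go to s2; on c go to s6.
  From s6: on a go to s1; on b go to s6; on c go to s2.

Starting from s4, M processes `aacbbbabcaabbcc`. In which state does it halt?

s4 --a--> s3
s3 --a--> s6
s6 --c--> s2
s2 --b--> s2
s2 --b--> s2
s2 --b--> s2
s2 --a--> s0
s0 --b--> s0
s0 --c--> s0
s0 --a--> s4
s4 --a--> s3
s3 --b--> s2
s2 --b--> s2
s2 --c--> s1
s1 --c--> s5

s5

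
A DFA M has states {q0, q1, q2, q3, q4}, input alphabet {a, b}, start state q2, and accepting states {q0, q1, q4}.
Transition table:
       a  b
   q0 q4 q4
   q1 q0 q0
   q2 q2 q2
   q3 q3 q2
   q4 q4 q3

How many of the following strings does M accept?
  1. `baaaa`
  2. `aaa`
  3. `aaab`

`baaaa`: rejected
`aaa`: rejected
`aaab`: rejected

0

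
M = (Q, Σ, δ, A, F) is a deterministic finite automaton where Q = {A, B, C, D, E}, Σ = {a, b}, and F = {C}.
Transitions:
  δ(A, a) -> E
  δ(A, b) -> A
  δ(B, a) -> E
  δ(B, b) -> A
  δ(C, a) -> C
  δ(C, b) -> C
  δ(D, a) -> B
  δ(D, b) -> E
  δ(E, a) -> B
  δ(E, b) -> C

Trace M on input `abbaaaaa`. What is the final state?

A --a--> E
E --b--> C
C --b--> C
C --a--> C
C --a--> C
C --a--> C
C --a--> C
C --a--> C

C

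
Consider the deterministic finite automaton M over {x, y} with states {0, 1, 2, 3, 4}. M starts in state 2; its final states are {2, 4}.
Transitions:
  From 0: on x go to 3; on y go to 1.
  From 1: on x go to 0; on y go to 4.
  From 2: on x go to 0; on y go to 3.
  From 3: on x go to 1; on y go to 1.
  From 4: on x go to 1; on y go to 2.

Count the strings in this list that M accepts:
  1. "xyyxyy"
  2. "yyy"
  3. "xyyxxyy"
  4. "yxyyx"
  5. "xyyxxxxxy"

3

"xyyxyy": accepted
"yyy": accepted
"xyyxxyy": accepted
"yxyyx": rejected
"xyyxxxxxy": rejected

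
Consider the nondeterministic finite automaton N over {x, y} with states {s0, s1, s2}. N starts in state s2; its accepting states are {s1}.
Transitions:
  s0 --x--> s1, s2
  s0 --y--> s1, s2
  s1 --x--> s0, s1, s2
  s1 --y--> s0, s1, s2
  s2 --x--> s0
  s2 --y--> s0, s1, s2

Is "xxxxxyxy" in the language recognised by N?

accepted

Start: {s2}
read x: {s0}
read x: {s1, s2}
read x: {s0, s1, s2}
read x: {s0, s1, s2}
read x: {s0, s1, s2}
read y: {s0, s1, s2}
read x: {s0, s1, s2}
read y: {s0, s1, s2}
Reachable ∩ accepting = {s1} — nonempty.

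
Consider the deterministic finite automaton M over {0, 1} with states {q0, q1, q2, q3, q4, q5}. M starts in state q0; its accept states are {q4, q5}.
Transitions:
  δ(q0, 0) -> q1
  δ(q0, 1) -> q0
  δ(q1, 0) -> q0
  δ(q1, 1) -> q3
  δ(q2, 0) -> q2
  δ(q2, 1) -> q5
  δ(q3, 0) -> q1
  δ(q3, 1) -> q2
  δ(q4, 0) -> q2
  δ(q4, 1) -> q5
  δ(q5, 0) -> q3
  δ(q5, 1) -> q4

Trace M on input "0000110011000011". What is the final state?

q0 --0--> q1
q1 --0--> q0
q0 --0--> q1
q1 --0--> q0
q0 --1--> q0
q0 --1--> q0
q0 --0--> q1
q1 --0--> q0
q0 --1--> q0
q0 --1--> q0
q0 --0--> q1
q1 --0--> q0
q0 --0--> q1
q1 --0--> q0
q0 --1--> q0
q0 --1--> q0

q0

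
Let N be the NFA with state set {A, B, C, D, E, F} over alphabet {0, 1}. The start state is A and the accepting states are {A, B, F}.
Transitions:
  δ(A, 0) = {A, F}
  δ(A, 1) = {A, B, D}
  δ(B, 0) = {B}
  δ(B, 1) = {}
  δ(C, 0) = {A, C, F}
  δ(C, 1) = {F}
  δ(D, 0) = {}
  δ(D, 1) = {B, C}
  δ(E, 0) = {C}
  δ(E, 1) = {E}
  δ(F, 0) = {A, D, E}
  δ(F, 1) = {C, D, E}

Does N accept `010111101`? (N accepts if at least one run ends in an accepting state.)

Start: {A}
read 0: {A, F}
read 1: {A, B, C, D, E}
read 0: {A, B, C, F}
read 1: {A, B, C, D, E, F}
read 1: {A, B, C, D, E, F}
read 1: {A, B, C, D, E, F}
read 1: {A, B, C, D, E, F}
read 0: {A, B, C, D, E, F}
read 1: {A, B, C, D, E, F}
Reachable ∩ accepting = {A, B, F} — nonempty.

accepted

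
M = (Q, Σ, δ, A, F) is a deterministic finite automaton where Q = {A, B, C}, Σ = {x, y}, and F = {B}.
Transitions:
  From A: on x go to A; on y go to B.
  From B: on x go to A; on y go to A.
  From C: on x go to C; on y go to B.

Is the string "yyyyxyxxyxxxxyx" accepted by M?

rejected

A --y--> B
B --y--> A
A --y--> B
B --y--> A
A --x--> A
A --y--> B
B --x--> A
A --x--> A
A --y--> B
B --x--> A
A --x--> A
A --x--> A
A --x--> A
A --y--> B
B --x--> A
End in state A, which is not an accepting state.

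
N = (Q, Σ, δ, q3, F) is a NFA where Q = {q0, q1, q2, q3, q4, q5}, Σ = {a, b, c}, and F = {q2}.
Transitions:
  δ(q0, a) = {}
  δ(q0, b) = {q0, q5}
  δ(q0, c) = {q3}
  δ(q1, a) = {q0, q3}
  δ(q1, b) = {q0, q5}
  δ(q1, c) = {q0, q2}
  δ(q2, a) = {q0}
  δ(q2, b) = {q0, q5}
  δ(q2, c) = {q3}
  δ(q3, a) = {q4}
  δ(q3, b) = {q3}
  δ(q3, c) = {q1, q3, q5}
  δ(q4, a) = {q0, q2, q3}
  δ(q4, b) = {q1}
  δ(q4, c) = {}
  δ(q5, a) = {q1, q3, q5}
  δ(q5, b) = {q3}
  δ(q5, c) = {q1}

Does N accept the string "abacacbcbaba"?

Start: {q3}
read a: {q4}
read b: {q1}
read a: {q0, q3}
read c: {q1, q3, q5}
read a: {q0, q1, q3, q4, q5}
read c: {q0, q1, q2, q3, q5}
read b: {q0, q3, q5}
read c: {q1, q3, q5}
read b: {q0, q3, q5}
read a: {q1, q3, q4, q5}
read b: {q0, q1, q3, q5}
read a: {q0, q1, q3, q4, q5}
Reachable ∩ accepting = {} — empty.

rejected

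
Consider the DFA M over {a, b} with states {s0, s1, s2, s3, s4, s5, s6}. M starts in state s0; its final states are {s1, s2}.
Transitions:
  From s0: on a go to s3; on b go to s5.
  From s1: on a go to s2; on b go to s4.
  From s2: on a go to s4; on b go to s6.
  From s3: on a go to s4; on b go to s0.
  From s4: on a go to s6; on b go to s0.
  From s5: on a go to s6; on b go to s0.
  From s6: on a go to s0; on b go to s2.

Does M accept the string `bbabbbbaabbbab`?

accepted

s0 --b--> s5
s5 --b--> s0
s0 --a--> s3
s3 --b--> s0
s0 --b--> s5
s5 --b--> s0
s0 --b--> s5
s5 --a--> s6
s6 --a--> s0
s0 --b--> s5
s5 --b--> s0
s0 --b--> s5
s5 --a--> s6
s6 --b--> s2
End in state s2, which is an accepting state.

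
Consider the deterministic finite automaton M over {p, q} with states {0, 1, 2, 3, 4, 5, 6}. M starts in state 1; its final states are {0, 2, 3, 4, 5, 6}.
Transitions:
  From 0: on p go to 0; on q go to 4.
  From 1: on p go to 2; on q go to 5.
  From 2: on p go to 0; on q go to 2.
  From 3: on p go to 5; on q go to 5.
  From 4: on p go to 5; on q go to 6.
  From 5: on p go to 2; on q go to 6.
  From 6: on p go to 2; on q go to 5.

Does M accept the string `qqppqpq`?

1 --q--> 5
5 --q--> 6
6 --p--> 2
2 --p--> 0
0 --q--> 4
4 --p--> 5
5 --q--> 6
End in state 6, which is an accepting state.

accepted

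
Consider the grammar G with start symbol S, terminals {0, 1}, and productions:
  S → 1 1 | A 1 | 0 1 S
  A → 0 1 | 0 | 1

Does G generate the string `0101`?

yes

S ⇒ 01S ⇒ 01A1 ⇒ 0101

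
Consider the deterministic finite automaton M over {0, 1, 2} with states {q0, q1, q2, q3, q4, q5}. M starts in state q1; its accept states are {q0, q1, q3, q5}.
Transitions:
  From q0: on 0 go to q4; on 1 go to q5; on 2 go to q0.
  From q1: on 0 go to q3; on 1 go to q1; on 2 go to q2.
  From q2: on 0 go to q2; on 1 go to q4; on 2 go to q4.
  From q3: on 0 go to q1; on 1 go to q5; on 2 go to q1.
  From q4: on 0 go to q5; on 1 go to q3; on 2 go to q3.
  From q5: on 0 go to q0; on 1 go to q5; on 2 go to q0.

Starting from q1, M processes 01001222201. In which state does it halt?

q1

q1 --0--> q3
q3 --1--> q5
q5 --0--> q0
q0 --0--> q4
q4 --1--> q3
q3 --2--> q1
q1 --2--> q2
q2 --2--> q4
q4 --2--> q3
q3 --0--> q1
q1 --1--> q1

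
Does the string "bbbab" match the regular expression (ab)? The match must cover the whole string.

No split of bbbab into u·v has a matching u and b matching v.

no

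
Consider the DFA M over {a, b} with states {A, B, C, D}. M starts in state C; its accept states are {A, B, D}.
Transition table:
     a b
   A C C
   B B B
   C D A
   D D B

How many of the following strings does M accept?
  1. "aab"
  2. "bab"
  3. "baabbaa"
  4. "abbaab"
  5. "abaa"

5

"aab": accepted
"bab": accepted
"baabbaa": accepted
"abbaab": accepted
"abaa": accepted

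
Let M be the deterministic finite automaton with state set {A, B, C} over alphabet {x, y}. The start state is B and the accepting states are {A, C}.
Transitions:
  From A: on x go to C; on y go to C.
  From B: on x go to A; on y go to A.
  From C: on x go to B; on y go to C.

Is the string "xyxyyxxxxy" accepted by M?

accepted

B --x--> A
A --y--> C
C --x--> B
B --y--> A
A --y--> C
C --x--> B
B --x--> A
A --x--> C
C --x--> B
B --y--> A
End in state A, which is an accepting state.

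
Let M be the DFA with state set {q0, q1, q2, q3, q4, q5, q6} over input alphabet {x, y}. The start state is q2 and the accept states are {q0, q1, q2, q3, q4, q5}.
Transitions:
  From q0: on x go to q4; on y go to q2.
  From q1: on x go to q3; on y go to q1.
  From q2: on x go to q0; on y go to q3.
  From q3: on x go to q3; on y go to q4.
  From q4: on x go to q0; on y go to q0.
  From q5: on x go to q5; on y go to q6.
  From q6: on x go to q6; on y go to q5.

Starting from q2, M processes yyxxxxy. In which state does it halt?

q2 --y--> q3
q3 --y--> q4
q4 --x--> q0
q0 --x--> q4
q4 --x--> q0
q0 --x--> q4
q4 --y--> q0

q0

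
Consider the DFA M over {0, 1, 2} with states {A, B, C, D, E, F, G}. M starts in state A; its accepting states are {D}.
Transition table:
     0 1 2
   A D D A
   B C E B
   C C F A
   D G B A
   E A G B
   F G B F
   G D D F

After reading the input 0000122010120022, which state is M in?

A

A --0--> D
D --0--> G
G --0--> D
D --0--> G
G --1--> D
D --2--> A
A --2--> A
A --0--> D
D --1--> B
B --0--> C
C --1--> F
F --2--> F
F --0--> G
G --0--> D
D --2--> A
A --2--> A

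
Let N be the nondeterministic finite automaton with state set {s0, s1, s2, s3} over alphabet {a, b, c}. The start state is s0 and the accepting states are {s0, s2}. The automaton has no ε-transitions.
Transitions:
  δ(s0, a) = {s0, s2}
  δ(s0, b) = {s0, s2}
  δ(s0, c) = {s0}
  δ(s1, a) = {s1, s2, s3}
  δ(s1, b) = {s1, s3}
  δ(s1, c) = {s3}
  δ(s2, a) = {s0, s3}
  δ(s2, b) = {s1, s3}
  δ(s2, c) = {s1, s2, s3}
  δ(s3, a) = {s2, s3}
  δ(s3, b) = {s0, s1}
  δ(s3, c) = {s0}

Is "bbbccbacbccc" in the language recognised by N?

Start: {s0}
read b: {s0, s2}
read b: {s0, s1, s2, s3}
read b: {s0, s1, s2, s3}
read c: {s0, s1, s2, s3}
read c: {s0, s1, s2, s3}
read b: {s0, s1, s2, s3}
read a: {s0, s1, s2, s3}
read c: {s0, s1, s2, s3}
read b: {s0, s1, s2, s3}
read c: {s0, s1, s2, s3}
read c: {s0, s1, s2, s3}
read c: {s0, s1, s2, s3}
Reachable ∩ accepting = {s0, s2} — nonempty.

accepted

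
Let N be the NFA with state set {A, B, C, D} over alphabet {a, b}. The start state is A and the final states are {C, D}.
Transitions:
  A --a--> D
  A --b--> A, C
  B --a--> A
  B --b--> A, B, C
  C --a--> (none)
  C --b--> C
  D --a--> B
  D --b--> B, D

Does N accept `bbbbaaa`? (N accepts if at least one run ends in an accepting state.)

rejected

Start: {A}
read b: {A, C}
read b: {A, C}
read b: {A, C}
read b: {A, C}
read a: {D}
read a: {B}
read a: {A}
Reachable ∩ accepting = {} — empty.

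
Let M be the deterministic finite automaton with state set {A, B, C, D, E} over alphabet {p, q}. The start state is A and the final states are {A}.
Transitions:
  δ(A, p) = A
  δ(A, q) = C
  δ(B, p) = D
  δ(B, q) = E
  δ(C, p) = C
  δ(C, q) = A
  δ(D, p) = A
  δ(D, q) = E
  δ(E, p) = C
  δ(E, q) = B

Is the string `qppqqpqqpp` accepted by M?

rejected

A --q--> C
C --p--> C
C --p--> C
C --q--> A
A --q--> C
C --p--> C
C --q--> A
A --q--> C
C --p--> C
C --p--> C
End in state C, which is not an accepting state.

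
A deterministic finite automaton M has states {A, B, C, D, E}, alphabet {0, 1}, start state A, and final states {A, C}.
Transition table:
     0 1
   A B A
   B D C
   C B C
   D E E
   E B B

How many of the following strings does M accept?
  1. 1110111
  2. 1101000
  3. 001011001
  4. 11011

1110111: accepted
1101000: rejected
001011001: rejected
11011: accepted

2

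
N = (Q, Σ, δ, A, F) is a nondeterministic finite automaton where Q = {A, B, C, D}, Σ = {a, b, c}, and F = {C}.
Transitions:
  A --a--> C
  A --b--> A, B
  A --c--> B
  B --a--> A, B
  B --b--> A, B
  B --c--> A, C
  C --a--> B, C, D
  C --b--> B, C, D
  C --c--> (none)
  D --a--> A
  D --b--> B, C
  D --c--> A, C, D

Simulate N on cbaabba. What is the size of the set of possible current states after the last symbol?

Start: {A}
read c: {B}
read b: {A, B}
read a: {A, B, C}
read a: {A, B, C, D}
read b: {A, B, C, D}
read b: {A, B, C, D}
read a: {A, B, C, D}
Final reachable set {A, B, C, D} has 4 states.

4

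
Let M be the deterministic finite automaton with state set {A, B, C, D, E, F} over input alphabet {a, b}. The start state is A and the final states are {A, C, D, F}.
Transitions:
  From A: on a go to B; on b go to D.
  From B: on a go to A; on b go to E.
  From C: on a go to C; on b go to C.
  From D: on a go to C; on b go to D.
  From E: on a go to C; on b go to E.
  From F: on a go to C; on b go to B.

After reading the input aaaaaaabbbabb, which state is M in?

A --a--> B
B --a--> A
A --a--> B
B --a--> A
A --a--> B
B --a--> A
A --a--> B
B --b--> E
E --b--> E
E --b--> E
E --a--> C
C --b--> C
C --b--> C

C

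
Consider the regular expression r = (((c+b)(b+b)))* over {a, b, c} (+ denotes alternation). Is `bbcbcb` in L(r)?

yes

Split into 3 pieces bb · cb · cb; each matches ((c+b)(b+b)).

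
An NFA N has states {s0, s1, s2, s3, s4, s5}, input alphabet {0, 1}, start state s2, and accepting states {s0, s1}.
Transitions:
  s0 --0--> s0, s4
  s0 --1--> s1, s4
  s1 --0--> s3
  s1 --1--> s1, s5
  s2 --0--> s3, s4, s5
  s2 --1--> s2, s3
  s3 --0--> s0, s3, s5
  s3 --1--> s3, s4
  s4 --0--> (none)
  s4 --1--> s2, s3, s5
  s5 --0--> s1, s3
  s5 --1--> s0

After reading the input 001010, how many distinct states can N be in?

Start: {s2}
read 0: {s3, s4, s5}
read 0: {s0, s1, s3, s5}
read 1: {s0, s1, s3, s4, s5}
read 0: {s0, s1, s3, s4, s5}
read 1: {s0, s1, s2, s3, s4, s5}
read 0: {s0, s1, s3, s4, s5}
Final reachable set {s0, s1, s3, s4, s5} has 5 states.

5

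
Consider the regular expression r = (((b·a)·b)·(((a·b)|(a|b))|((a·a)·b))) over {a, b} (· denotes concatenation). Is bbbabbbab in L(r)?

no

No split of bbbabbbab into u·v has ((b·a)·b) matching u and (((a·b)|(a|b))|((a·a)·b)) matching v.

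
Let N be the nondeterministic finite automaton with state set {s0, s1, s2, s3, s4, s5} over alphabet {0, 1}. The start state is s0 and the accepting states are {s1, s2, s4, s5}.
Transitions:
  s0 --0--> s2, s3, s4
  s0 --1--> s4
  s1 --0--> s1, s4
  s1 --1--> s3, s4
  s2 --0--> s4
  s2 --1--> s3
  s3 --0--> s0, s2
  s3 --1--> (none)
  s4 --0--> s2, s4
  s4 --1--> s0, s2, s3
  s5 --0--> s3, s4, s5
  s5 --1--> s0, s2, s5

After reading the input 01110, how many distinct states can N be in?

4

Start: {s0}
read 0: {s2, s3, s4}
read 1: {s0, s2, s3}
read 1: {s3, s4}
read 1: {s0, s2, s3}
read 0: {s0, s2, s3, s4}
Final reachable set {s0, s2, s3, s4} has 4 states.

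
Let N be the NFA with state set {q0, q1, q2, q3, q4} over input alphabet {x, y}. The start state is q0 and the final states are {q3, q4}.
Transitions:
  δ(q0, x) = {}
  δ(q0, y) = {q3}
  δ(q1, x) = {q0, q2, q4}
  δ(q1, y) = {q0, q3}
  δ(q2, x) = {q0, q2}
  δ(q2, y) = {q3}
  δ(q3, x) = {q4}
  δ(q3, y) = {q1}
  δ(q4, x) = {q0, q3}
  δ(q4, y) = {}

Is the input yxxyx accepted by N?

Start: {q0}
read y: {q3}
read x: {q4}
read x: {q0, q3}
read y: {q1, q3}
read x: {q0, q2, q4}
Reachable ∩ accepting = {q4} — nonempty.

accepted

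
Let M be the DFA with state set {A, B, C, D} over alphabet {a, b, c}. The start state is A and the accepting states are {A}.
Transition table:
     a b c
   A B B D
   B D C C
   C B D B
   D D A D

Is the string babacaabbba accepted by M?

rejected

A --b--> B
B --a--> D
D --b--> A
A --a--> B
B --c--> C
C --a--> B
B --a--> D
D --b--> A
A --b--> B
B --b--> C
C --a--> B
End in state B, which is not an accepting state.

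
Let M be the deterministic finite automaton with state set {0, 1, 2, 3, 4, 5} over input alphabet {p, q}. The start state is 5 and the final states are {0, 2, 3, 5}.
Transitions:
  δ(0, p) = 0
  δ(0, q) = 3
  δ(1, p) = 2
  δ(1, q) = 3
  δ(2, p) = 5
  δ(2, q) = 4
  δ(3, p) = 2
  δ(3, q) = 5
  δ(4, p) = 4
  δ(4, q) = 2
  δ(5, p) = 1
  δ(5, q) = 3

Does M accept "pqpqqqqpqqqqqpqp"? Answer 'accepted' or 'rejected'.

rejected

5 --p--> 1
1 --q--> 3
3 --p--> 2
2 --q--> 4
4 --q--> 2
2 --q--> 4
4 --q--> 2
2 --p--> 5
5 --q--> 3
3 --q--> 5
5 --q--> 3
3 --q--> 5
5 --q--> 3
3 --p--> 2
2 --q--> 4
4 --p--> 4
End in state 4, which is not an accepting state.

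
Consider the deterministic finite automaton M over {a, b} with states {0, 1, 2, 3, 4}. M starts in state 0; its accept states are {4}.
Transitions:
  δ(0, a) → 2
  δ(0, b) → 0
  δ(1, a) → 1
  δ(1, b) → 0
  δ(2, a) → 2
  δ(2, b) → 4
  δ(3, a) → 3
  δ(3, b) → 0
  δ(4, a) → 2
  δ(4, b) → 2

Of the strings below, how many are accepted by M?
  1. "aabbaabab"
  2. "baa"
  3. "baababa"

"aabbaabab": accepted
"baa": rejected
"baababa": rejected

1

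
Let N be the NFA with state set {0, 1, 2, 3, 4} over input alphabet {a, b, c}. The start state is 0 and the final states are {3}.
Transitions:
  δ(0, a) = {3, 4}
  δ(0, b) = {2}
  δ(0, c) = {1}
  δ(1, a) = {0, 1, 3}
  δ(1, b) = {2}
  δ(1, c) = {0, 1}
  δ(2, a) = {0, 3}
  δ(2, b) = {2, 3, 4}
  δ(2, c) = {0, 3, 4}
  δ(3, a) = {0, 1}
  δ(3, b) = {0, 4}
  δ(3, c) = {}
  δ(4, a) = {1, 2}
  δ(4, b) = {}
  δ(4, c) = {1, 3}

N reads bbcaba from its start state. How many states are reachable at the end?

5

Start: {0}
read b: {2}
read b: {2, 3, 4}
read c: {0, 1, 3, 4}
read a: {0, 1, 2, 3, 4}
read b: {0, 2, 3, 4}
read a: {0, 1, 2, 3, 4}
Final reachable set {0, 1, 2, 3, 4} has 5 states.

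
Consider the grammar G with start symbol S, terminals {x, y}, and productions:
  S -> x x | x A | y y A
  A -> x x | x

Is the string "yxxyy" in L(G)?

no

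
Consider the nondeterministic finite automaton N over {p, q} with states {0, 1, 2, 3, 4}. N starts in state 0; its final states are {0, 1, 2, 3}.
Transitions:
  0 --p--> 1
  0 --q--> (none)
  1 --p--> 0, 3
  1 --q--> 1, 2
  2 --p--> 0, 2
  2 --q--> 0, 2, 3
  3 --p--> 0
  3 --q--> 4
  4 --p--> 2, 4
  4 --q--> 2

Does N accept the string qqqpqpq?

rejected

Start: {0}
read q: {}
The reachable set is empty and stays empty for the remaining 6 symbols.
Reachable ∩ accepting = {} — empty.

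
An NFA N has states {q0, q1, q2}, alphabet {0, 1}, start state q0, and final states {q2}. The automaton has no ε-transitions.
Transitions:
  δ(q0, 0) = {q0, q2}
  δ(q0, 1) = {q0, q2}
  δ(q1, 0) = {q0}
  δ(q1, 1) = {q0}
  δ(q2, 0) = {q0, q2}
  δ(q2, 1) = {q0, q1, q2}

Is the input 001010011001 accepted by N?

accepted

Start: {q0}
read 0: {q0, q2}
read 0: {q0, q2}
read 1: {q0, q1, q2}
read 0: {q0, q2}
read 1: {q0, q1, q2}
read 0: {q0, q2}
read 0: {q0, q2}
read 1: {q0, q1, q2}
read 1: {q0, q1, q2}
read 0: {q0, q2}
read 0: {q0, q2}
read 1: {q0, q1, q2}
Reachable ∩ accepting = {q2} — nonempty.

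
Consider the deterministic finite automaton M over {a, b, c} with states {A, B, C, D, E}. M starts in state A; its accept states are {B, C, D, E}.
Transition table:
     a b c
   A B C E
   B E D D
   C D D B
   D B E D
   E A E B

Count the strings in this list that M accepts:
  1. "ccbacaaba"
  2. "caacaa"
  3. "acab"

"ccbacaaba": rejected
"caacaa": accepted
"acab": accepted

2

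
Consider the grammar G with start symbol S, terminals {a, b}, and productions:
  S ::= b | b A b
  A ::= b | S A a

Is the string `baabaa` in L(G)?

no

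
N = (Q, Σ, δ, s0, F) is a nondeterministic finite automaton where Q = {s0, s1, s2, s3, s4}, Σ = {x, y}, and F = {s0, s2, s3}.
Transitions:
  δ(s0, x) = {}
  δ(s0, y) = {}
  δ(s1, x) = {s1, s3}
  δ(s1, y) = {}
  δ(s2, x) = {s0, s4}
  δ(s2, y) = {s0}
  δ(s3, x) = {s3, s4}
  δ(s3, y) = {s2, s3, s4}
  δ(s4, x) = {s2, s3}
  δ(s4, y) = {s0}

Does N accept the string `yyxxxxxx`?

Start: {s0}
read y: {}
The reachable set is empty and stays empty for the remaining 7 symbols.
Reachable ∩ accepting = {} — empty.

rejected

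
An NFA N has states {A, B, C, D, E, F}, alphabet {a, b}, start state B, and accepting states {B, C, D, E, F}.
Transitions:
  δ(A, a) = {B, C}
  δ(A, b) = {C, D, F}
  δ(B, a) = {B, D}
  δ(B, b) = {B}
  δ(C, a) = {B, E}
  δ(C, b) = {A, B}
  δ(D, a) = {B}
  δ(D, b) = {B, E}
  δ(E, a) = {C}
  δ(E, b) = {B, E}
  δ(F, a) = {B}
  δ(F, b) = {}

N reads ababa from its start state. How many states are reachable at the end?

Start: {B}
read a: {B, D}
read b: {B, E}
read a: {B, C, D}
read b: {A, B, E}
read a: {B, C, D}
Final reachable set {B, C, D} has 3 states.

3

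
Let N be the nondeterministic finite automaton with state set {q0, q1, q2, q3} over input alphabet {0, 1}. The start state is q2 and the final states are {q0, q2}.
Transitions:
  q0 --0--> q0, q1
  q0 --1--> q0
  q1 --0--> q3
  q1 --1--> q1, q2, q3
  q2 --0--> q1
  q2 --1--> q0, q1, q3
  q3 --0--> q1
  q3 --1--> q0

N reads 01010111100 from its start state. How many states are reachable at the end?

Start: {q2}
read 0: {q1}
read 1: {q1, q2, q3}
read 0: {q1, q3}
read 1: {q0, q1, q2, q3}
read 0: {q0, q1, q3}
read 1: {q0, q1, q2, q3}
read 1: {q0, q1, q2, q3}
read 1: {q0, q1, q2, q3}
read 1: {q0, q1, q2, q3}
read 0: {q0, q1, q3}
read 0: {q0, q1, q3}
Final reachable set {q0, q1, q3} has 3 states.

3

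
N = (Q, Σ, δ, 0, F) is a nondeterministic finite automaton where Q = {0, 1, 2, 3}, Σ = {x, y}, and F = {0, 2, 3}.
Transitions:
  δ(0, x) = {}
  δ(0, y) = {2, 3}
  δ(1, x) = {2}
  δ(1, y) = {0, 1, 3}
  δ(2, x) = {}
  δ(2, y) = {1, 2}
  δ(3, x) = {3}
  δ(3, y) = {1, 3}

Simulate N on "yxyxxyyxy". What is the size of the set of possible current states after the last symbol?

3

Start: {0}
read y: {2, 3}
read x: {3}
read y: {1, 3}
read x: {2, 3}
read x: {3}
read y: {1, 3}
read y: {0, 1, 3}
read x: {2, 3}
read y: {1, 2, 3}
Final reachable set {1, 2, 3} has 3 states.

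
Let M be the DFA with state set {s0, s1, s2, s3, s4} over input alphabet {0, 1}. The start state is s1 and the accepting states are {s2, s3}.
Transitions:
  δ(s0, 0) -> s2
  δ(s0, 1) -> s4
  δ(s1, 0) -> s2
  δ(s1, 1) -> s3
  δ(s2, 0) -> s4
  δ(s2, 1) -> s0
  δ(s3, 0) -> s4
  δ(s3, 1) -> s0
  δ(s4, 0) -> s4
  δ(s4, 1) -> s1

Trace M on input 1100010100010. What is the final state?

s1 --1--> s3
s3 --1--> s0
s0 --0--> s2
s2 --0--> s4
s4 --0--> s4
s4 --1--> s1
s1 --0--> s2
s2 --1--> s0
s0 --0--> s2
s2 --0--> s4
s4 --0--> s4
s4 --1--> s1
s1 --0--> s2

s2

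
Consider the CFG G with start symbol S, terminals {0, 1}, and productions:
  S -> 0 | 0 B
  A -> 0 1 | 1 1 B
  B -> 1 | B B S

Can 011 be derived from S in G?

no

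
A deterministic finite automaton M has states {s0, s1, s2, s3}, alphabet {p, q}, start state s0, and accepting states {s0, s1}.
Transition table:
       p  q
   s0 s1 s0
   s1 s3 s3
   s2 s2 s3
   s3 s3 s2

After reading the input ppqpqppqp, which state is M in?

s0 --p--> s1
s1 --p--> s3
s3 --q--> s2
s2 --p--> s2
s2 --q--> s3
s3 --p--> s3
s3 --p--> s3
s3 --q--> s2
s2 --p--> s2

s2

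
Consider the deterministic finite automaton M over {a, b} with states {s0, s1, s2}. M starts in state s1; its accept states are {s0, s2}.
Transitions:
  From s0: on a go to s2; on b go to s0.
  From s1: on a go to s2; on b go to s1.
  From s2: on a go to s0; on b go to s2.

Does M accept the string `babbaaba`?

s1 --b--> s1
s1 --a--> s2
s2 --b--> s2
s2 --b--> s2
s2 --a--> s0
s0 --a--> s2
s2 --b--> s2
s2 --a--> s0
End in state s0, which is an accepting state.

accepted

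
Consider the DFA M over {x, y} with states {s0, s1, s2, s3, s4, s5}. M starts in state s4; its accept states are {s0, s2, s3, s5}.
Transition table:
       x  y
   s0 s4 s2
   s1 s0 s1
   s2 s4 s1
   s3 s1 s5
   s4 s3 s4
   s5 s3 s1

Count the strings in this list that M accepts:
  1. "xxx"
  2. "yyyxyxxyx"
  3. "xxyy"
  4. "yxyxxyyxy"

"xxx": accepted
"yyyxyxxyx": accepted
"xxyy": rejected
"yxyxxyyxy": accepted

3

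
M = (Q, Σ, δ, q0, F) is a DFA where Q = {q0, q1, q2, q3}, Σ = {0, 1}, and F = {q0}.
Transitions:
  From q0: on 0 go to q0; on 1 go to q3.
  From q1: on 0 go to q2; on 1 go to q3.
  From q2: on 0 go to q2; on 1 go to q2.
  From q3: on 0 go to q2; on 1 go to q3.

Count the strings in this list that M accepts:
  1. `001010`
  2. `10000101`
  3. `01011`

`001010`: rejected
`10000101`: rejected
`01011`: rejected

0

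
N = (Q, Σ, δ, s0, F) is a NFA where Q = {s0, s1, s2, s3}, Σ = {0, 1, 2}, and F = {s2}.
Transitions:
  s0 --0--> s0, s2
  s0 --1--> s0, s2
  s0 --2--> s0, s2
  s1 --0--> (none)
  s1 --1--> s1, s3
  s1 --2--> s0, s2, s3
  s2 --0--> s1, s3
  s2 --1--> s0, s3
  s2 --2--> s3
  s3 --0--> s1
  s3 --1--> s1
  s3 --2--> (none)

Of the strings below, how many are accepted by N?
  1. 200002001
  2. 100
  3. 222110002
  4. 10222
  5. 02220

5

200002001: accepted
100: accepted
222110002: accepted
10222: accepted
02220: accepted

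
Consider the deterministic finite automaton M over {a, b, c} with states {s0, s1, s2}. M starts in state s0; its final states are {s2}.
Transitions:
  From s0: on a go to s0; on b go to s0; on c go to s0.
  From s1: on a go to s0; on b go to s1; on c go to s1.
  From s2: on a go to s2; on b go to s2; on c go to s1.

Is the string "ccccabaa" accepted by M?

rejected

s0 --c--> s0
s0 --c--> s0
s0 --c--> s0
s0 --c--> s0
s0 --a--> s0
s0 --b--> s0
s0 --a--> s0
s0 --a--> s0
End in state s0, which is not an accepting state.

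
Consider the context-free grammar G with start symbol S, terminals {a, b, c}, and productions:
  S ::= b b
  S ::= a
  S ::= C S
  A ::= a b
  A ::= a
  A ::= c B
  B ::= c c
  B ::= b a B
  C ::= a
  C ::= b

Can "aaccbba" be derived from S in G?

no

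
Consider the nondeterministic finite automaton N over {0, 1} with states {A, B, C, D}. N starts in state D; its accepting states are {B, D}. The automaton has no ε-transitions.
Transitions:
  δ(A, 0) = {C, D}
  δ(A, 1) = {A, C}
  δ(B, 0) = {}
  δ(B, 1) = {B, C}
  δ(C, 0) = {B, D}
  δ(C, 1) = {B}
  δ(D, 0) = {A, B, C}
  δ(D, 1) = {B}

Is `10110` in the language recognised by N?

Start: {D}
read 1: {B}
read 0: {}
The reachable set is empty and stays empty for the remaining 3 symbols.
Reachable ∩ accepting = {} — empty.

rejected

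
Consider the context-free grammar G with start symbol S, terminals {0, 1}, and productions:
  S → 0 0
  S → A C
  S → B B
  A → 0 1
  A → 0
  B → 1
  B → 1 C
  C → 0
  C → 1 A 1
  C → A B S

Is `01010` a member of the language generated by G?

no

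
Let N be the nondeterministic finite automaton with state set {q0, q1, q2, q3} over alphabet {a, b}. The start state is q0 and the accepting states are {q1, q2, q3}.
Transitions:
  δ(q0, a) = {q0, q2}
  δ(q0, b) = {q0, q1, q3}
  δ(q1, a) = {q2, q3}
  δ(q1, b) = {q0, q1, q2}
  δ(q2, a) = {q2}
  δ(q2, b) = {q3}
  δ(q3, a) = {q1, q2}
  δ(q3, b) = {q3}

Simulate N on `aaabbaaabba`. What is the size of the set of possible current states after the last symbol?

4

Start: {q0}
read a: {q0, q2}
read a: {q0, q2}
read a: {q0, q2}
read b: {q0, q1, q3}
read b: {q0, q1, q2, q3}
read a: {q0, q1, q2, q3}
read a: {q0, q1, q2, q3}
read a: {q0, q1, q2, q3}
read b: {q0, q1, q2, q3}
read b: {q0, q1, q2, q3}
read a: {q0, q1, q2, q3}
Final reachable set {q0, q1, q2, q3} has 4 states.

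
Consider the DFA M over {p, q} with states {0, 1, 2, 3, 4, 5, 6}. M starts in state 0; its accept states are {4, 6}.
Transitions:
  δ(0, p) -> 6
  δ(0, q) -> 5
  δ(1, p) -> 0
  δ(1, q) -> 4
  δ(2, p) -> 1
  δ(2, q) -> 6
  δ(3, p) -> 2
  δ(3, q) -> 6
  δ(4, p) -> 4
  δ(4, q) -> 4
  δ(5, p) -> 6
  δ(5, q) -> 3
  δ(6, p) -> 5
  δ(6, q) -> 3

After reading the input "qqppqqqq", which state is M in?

0 --q--> 5
5 --q--> 3
3 --p--> 2
2 --p--> 1
1 --q--> 4
4 --q--> 4
4 --q--> 4
4 --q--> 4

4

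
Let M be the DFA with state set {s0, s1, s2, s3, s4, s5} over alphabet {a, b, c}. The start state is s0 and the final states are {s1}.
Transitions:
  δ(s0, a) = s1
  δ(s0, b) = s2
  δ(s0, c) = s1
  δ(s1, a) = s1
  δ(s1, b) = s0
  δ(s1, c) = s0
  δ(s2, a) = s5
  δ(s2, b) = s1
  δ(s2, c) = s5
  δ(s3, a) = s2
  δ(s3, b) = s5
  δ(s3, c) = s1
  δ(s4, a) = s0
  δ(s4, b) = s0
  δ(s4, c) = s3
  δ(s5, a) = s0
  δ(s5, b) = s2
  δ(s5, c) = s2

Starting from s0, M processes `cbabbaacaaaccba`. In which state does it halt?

s1

s0 --c--> s1
s1 --b--> s0
s0 --a--> s1
s1 --b--> s0
s0 --b--> s2
s2 --a--> s5
s5 --a--> s0
s0 --c--> s1
s1 --a--> s1
s1 --a--> s1
s1 --a--> s1
s1 --c--> s0
s0 --c--> s1
s1 --b--> s0
s0 --a--> s1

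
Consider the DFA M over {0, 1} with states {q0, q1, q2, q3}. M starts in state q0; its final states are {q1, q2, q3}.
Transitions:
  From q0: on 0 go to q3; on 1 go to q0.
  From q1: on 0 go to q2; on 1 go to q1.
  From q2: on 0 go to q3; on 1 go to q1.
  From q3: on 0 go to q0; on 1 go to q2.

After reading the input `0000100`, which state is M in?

q0

q0 --0--> q3
q3 --0--> q0
q0 --0--> q3
q3 --0--> q0
q0 --1--> q0
q0 --0--> q3
q3 --0--> q0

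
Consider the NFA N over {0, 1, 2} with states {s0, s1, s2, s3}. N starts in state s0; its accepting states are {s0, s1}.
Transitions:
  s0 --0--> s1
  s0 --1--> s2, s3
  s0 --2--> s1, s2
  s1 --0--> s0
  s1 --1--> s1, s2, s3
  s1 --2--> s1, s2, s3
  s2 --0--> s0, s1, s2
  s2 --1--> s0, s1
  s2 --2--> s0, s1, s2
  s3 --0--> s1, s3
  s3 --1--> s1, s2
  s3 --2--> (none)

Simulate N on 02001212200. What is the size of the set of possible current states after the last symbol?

4

Start: {s0}
read 0: {s1}
read 2: {s1, s2, s3}
read 0: {s0, s1, s2, s3}
read 0: {s0, s1, s2, s3}
read 1: {s0, s1, s2, s3}
read 2: {s0, s1, s2, s3}
read 1: {s0, s1, s2, s3}
read 2: {s0, s1, s2, s3}
read 2: {s0, s1, s2, s3}
read 0: {s0, s1, s2, s3}
read 0: {s0, s1, s2, s3}
Final reachable set {s0, s1, s2, s3} has 4 states.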